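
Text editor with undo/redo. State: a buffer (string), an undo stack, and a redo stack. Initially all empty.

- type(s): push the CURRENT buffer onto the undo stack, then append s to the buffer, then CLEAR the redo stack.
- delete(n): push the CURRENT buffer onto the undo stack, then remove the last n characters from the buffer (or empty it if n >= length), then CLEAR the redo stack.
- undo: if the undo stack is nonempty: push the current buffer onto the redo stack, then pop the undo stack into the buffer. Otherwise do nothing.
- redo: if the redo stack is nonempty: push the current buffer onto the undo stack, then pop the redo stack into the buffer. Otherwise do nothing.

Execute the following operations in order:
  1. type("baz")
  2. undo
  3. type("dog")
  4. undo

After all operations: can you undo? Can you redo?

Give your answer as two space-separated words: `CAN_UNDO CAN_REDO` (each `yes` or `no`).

After op 1 (type): buf='baz' undo_depth=1 redo_depth=0
After op 2 (undo): buf='(empty)' undo_depth=0 redo_depth=1
After op 3 (type): buf='dog' undo_depth=1 redo_depth=0
After op 4 (undo): buf='(empty)' undo_depth=0 redo_depth=1

Answer: no yes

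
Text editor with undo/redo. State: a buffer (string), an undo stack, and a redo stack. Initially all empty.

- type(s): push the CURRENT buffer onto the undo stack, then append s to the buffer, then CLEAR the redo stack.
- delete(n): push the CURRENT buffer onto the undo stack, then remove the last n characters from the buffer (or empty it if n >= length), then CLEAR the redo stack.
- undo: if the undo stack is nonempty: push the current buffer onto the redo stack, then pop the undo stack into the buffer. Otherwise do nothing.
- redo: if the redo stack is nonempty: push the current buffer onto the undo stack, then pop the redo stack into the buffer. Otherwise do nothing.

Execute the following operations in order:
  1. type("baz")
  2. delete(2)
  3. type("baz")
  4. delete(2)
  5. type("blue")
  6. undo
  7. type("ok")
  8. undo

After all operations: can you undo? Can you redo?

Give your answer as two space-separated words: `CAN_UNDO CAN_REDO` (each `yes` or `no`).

After op 1 (type): buf='baz' undo_depth=1 redo_depth=0
After op 2 (delete): buf='b' undo_depth=2 redo_depth=0
After op 3 (type): buf='bbaz' undo_depth=3 redo_depth=0
After op 4 (delete): buf='bb' undo_depth=4 redo_depth=0
After op 5 (type): buf='bbblue' undo_depth=5 redo_depth=0
After op 6 (undo): buf='bb' undo_depth=4 redo_depth=1
After op 7 (type): buf='bbok' undo_depth=5 redo_depth=0
After op 8 (undo): buf='bb' undo_depth=4 redo_depth=1

Answer: yes yes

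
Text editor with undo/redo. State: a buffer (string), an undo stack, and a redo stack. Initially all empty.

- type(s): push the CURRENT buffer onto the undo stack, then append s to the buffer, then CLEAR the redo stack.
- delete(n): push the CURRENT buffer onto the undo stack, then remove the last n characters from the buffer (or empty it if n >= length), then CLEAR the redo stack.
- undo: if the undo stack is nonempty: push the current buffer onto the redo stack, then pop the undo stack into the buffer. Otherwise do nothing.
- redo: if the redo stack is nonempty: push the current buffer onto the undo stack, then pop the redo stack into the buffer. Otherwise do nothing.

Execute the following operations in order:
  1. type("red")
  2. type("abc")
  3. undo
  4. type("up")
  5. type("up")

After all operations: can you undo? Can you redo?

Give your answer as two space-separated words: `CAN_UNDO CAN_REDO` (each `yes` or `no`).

After op 1 (type): buf='red' undo_depth=1 redo_depth=0
After op 2 (type): buf='redabc' undo_depth=2 redo_depth=0
After op 3 (undo): buf='red' undo_depth=1 redo_depth=1
After op 4 (type): buf='redup' undo_depth=2 redo_depth=0
After op 5 (type): buf='redupup' undo_depth=3 redo_depth=0

Answer: yes no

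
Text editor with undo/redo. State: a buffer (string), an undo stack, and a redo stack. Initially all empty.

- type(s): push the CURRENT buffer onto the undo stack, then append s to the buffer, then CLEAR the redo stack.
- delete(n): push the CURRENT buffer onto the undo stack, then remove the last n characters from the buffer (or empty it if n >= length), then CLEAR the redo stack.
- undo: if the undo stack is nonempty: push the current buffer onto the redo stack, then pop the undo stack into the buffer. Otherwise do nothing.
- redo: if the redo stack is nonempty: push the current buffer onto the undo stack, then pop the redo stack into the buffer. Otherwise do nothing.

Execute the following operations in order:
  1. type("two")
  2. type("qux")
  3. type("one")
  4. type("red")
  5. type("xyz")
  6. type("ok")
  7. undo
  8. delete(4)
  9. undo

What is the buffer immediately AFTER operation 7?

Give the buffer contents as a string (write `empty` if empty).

Answer: twoquxoneredxyz

Derivation:
After op 1 (type): buf='two' undo_depth=1 redo_depth=0
After op 2 (type): buf='twoqux' undo_depth=2 redo_depth=0
After op 3 (type): buf='twoquxone' undo_depth=3 redo_depth=0
After op 4 (type): buf='twoquxonered' undo_depth=4 redo_depth=0
After op 5 (type): buf='twoquxoneredxyz' undo_depth=5 redo_depth=0
After op 6 (type): buf='twoquxoneredxyzok' undo_depth=6 redo_depth=0
After op 7 (undo): buf='twoquxoneredxyz' undo_depth=5 redo_depth=1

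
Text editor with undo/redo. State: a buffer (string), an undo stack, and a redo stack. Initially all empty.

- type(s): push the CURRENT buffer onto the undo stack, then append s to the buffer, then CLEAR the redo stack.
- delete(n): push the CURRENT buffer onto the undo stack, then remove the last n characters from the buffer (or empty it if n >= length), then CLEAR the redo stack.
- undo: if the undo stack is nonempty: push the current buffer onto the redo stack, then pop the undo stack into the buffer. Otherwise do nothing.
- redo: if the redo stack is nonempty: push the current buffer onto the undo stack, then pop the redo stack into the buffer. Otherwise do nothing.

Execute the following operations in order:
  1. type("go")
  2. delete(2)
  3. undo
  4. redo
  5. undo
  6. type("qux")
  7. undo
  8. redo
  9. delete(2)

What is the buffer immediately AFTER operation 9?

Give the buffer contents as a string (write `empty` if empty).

After op 1 (type): buf='go' undo_depth=1 redo_depth=0
After op 2 (delete): buf='(empty)' undo_depth=2 redo_depth=0
After op 3 (undo): buf='go' undo_depth=1 redo_depth=1
After op 4 (redo): buf='(empty)' undo_depth=2 redo_depth=0
After op 5 (undo): buf='go' undo_depth=1 redo_depth=1
After op 6 (type): buf='goqux' undo_depth=2 redo_depth=0
After op 7 (undo): buf='go' undo_depth=1 redo_depth=1
After op 8 (redo): buf='goqux' undo_depth=2 redo_depth=0
After op 9 (delete): buf='goq' undo_depth=3 redo_depth=0

Answer: goq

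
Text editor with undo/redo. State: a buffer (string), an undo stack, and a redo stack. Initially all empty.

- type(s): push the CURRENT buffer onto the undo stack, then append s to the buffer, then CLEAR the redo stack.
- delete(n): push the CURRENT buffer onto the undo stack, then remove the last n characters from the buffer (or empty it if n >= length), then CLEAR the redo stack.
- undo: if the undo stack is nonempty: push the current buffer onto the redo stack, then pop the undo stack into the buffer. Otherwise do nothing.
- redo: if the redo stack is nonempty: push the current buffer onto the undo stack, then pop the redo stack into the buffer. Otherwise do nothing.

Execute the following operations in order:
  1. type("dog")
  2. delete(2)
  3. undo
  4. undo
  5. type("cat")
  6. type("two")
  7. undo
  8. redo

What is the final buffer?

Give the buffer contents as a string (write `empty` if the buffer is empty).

Answer: cattwo

Derivation:
After op 1 (type): buf='dog' undo_depth=1 redo_depth=0
After op 2 (delete): buf='d' undo_depth=2 redo_depth=0
After op 3 (undo): buf='dog' undo_depth=1 redo_depth=1
After op 4 (undo): buf='(empty)' undo_depth=0 redo_depth=2
After op 5 (type): buf='cat' undo_depth=1 redo_depth=0
After op 6 (type): buf='cattwo' undo_depth=2 redo_depth=0
After op 7 (undo): buf='cat' undo_depth=1 redo_depth=1
After op 8 (redo): buf='cattwo' undo_depth=2 redo_depth=0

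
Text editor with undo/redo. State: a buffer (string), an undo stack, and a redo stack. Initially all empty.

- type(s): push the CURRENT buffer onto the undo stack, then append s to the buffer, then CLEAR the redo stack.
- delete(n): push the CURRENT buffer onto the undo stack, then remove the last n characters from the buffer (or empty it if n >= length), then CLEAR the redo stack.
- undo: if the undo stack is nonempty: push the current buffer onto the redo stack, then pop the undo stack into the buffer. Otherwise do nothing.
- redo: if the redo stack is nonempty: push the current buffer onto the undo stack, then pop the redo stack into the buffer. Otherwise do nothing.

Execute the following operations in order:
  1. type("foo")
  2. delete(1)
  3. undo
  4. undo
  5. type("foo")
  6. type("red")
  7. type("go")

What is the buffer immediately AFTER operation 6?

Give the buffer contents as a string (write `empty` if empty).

After op 1 (type): buf='foo' undo_depth=1 redo_depth=0
After op 2 (delete): buf='fo' undo_depth=2 redo_depth=0
After op 3 (undo): buf='foo' undo_depth=1 redo_depth=1
After op 4 (undo): buf='(empty)' undo_depth=0 redo_depth=2
After op 5 (type): buf='foo' undo_depth=1 redo_depth=0
After op 6 (type): buf='foored' undo_depth=2 redo_depth=0

Answer: foored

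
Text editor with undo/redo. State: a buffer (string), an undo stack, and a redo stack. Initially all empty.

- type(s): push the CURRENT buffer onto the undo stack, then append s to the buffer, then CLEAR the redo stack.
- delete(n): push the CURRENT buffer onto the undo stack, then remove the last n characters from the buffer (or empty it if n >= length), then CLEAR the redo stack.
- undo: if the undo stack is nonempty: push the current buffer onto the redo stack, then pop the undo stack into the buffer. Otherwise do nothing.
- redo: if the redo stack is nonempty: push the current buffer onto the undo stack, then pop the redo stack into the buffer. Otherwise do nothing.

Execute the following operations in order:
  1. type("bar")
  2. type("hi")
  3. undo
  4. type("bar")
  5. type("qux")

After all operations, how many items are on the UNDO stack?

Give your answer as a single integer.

Answer: 3

Derivation:
After op 1 (type): buf='bar' undo_depth=1 redo_depth=0
After op 2 (type): buf='barhi' undo_depth=2 redo_depth=0
After op 3 (undo): buf='bar' undo_depth=1 redo_depth=1
After op 4 (type): buf='barbar' undo_depth=2 redo_depth=0
After op 5 (type): buf='barbarqux' undo_depth=3 redo_depth=0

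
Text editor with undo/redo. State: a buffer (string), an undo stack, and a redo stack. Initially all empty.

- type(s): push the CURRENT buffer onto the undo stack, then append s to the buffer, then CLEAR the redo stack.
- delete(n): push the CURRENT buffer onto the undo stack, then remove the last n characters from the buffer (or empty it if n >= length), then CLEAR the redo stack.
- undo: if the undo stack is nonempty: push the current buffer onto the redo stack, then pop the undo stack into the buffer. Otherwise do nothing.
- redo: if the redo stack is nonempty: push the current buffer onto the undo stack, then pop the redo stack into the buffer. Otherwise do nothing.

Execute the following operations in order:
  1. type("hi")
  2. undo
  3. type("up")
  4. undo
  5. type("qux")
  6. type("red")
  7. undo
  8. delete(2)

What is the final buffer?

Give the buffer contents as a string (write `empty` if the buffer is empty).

Answer: q

Derivation:
After op 1 (type): buf='hi' undo_depth=1 redo_depth=0
After op 2 (undo): buf='(empty)' undo_depth=0 redo_depth=1
After op 3 (type): buf='up' undo_depth=1 redo_depth=0
After op 4 (undo): buf='(empty)' undo_depth=0 redo_depth=1
After op 5 (type): buf='qux' undo_depth=1 redo_depth=0
After op 6 (type): buf='quxred' undo_depth=2 redo_depth=0
After op 7 (undo): buf='qux' undo_depth=1 redo_depth=1
After op 8 (delete): buf='q' undo_depth=2 redo_depth=0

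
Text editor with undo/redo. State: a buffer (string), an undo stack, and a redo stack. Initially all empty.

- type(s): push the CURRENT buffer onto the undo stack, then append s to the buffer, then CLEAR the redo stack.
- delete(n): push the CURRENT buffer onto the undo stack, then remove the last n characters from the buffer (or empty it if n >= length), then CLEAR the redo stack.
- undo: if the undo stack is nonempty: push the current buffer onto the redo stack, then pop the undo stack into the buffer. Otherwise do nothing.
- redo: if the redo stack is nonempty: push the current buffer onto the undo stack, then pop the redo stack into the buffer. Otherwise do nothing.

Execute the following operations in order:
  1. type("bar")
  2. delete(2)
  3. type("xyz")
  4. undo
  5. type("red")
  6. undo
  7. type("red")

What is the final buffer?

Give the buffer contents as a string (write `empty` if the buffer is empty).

Answer: bred

Derivation:
After op 1 (type): buf='bar' undo_depth=1 redo_depth=0
After op 2 (delete): buf='b' undo_depth=2 redo_depth=0
After op 3 (type): buf='bxyz' undo_depth=3 redo_depth=0
After op 4 (undo): buf='b' undo_depth=2 redo_depth=1
After op 5 (type): buf='bred' undo_depth=3 redo_depth=0
After op 6 (undo): buf='b' undo_depth=2 redo_depth=1
After op 7 (type): buf='bred' undo_depth=3 redo_depth=0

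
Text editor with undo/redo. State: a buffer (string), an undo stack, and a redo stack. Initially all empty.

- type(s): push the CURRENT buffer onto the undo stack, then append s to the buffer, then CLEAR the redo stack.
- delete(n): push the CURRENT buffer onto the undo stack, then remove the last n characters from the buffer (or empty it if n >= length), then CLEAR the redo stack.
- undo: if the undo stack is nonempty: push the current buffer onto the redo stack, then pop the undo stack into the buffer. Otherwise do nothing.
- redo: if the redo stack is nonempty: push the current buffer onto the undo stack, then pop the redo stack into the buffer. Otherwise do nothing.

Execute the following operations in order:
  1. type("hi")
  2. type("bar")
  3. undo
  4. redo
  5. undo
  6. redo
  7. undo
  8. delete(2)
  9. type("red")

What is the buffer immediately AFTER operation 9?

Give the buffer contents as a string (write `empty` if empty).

Answer: red

Derivation:
After op 1 (type): buf='hi' undo_depth=1 redo_depth=0
After op 2 (type): buf='hibar' undo_depth=2 redo_depth=0
After op 3 (undo): buf='hi' undo_depth=1 redo_depth=1
After op 4 (redo): buf='hibar' undo_depth=2 redo_depth=0
After op 5 (undo): buf='hi' undo_depth=1 redo_depth=1
After op 6 (redo): buf='hibar' undo_depth=2 redo_depth=0
After op 7 (undo): buf='hi' undo_depth=1 redo_depth=1
After op 8 (delete): buf='(empty)' undo_depth=2 redo_depth=0
After op 9 (type): buf='red' undo_depth=3 redo_depth=0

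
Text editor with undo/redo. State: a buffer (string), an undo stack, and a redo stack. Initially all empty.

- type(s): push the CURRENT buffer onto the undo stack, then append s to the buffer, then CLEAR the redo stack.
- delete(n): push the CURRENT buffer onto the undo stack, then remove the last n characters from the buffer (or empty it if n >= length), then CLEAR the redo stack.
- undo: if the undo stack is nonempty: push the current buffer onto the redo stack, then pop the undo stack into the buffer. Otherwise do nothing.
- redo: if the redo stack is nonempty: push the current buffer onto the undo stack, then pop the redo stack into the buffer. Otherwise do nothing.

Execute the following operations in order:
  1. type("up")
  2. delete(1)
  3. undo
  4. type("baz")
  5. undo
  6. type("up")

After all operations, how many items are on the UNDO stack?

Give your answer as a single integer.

Answer: 2

Derivation:
After op 1 (type): buf='up' undo_depth=1 redo_depth=0
After op 2 (delete): buf='u' undo_depth=2 redo_depth=0
After op 3 (undo): buf='up' undo_depth=1 redo_depth=1
After op 4 (type): buf='upbaz' undo_depth=2 redo_depth=0
After op 5 (undo): buf='up' undo_depth=1 redo_depth=1
After op 6 (type): buf='upup' undo_depth=2 redo_depth=0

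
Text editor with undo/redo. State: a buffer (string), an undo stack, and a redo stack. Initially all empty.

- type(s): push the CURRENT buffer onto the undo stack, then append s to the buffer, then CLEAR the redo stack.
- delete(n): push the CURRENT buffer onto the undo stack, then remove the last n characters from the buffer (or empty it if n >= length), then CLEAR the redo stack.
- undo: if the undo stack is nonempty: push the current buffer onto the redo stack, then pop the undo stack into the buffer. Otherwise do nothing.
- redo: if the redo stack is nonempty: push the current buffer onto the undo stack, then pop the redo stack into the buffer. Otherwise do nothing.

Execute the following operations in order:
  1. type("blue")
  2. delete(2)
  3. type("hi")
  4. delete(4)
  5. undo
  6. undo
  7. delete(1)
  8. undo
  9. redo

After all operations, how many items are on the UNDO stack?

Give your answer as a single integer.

Answer: 3

Derivation:
After op 1 (type): buf='blue' undo_depth=1 redo_depth=0
After op 2 (delete): buf='bl' undo_depth=2 redo_depth=0
After op 3 (type): buf='blhi' undo_depth=3 redo_depth=0
After op 4 (delete): buf='(empty)' undo_depth=4 redo_depth=0
After op 5 (undo): buf='blhi' undo_depth=3 redo_depth=1
After op 6 (undo): buf='bl' undo_depth=2 redo_depth=2
After op 7 (delete): buf='b' undo_depth=3 redo_depth=0
After op 8 (undo): buf='bl' undo_depth=2 redo_depth=1
After op 9 (redo): buf='b' undo_depth=3 redo_depth=0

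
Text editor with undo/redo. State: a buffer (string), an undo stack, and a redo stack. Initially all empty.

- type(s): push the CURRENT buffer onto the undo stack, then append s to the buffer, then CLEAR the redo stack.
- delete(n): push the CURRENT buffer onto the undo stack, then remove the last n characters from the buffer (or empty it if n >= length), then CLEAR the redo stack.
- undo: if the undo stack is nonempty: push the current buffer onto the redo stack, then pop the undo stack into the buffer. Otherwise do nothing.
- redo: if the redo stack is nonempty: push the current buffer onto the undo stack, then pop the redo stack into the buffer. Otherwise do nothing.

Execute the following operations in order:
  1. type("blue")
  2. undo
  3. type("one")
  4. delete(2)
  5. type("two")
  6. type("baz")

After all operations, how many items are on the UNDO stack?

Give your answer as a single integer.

Answer: 4

Derivation:
After op 1 (type): buf='blue' undo_depth=1 redo_depth=0
After op 2 (undo): buf='(empty)' undo_depth=0 redo_depth=1
After op 3 (type): buf='one' undo_depth=1 redo_depth=0
After op 4 (delete): buf='o' undo_depth=2 redo_depth=0
After op 5 (type): buf='otwo' undo_depth=3 redo_depth=0
After op 6 (type): buf='otwobaz' undo_depth=4 redo_depth=0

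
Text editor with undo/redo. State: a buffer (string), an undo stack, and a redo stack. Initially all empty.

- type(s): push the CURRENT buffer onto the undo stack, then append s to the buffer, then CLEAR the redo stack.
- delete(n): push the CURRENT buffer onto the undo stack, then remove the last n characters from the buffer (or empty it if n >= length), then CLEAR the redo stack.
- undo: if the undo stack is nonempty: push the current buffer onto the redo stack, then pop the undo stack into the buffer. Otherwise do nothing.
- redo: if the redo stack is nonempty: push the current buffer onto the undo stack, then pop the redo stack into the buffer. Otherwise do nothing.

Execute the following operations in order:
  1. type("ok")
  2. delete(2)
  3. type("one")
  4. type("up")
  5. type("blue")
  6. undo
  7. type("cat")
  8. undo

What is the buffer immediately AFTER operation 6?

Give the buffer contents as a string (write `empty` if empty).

Answer: oneup

Derivation:
After op 1 (type): buf='ok' undo_depth=1 redo_depth=0
After op 2 (delete): buf='(empty)' undo_depth=2 redo_depth=0
After op 3 (type): buf='one' undo_depth=3 redo_depth=0
After op 4 (type): buf='oneup' undo_depth=4 redo_depth=0
After op 5 (type): buf='oneupblue' undo_depth=5 redo_depth=0
After op 6 (undo): buf='oneup' undo_depth=4 redo_depth=1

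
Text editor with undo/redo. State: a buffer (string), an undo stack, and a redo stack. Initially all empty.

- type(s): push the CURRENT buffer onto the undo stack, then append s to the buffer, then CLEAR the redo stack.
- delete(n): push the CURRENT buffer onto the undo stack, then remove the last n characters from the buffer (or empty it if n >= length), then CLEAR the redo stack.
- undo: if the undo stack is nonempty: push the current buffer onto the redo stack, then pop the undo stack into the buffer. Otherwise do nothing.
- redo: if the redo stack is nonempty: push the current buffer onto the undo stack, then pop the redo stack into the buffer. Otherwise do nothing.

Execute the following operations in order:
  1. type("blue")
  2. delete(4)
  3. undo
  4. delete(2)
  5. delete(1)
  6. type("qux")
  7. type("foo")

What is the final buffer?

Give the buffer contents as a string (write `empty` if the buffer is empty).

Answer: bquxfoo

Derivation:
After op 1 (type): buf='blue' undo_depth=1 redo_depth=0
After op 2 (delete): buf='(empty)' undo_depth=2 redo_depth=0
After op 3 (undo): buf='blue' undo_depth=1 redo_depth=1
After op 4 (delete): buf='bl' undo_depth=2 redo_depth=0
After op 5 (delete): buf='b' undo_depth=3 redo_depth=0
After op 6 (type): buf='bqux' undo_depth=4 redo_depth=0
After op 7 (type): buf='bquxfoo' undo_depth=5 redo_depth=0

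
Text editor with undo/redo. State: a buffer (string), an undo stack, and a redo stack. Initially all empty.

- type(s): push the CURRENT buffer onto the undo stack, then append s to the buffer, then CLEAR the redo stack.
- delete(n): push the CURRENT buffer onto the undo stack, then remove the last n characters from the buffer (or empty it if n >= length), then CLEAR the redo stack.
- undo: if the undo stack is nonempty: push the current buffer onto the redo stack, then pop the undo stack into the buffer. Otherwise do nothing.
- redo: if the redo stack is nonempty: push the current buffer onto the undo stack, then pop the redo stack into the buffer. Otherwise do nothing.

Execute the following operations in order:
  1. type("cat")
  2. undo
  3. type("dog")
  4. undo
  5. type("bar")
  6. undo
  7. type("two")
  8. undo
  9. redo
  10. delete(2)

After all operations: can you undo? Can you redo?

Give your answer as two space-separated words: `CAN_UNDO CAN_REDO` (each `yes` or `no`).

After op 1 (type): buf='cat' undo_depth=1 redo_depth=0
After op 2 (undo): buf='(empty)' undo_depth=0 redo_depth=1
After op 3 (type): buf='dog' undo_depth=1 redo_depth=0
After op 4 (undo): buf='(empty)' undo_depth=0 redo_depth=1
After op 5 (type): buf='bar' undo_depth=1 redo_depth=0
After op 6 (undo): buf='(empty)' undo_depth=0 redo_depth=1
After op 7 (type): buf='two' undo_depth=1 redo_depth=0
After op 8 (undo): buf='(empty)' undo_depth=0 redo_depth=1
After op 9 (redo): buf='two' undo_depth=1 redo_depth=0
After op 10 (delete): buf='t' undo_depth=2 redo_depth=0

Answer: yes no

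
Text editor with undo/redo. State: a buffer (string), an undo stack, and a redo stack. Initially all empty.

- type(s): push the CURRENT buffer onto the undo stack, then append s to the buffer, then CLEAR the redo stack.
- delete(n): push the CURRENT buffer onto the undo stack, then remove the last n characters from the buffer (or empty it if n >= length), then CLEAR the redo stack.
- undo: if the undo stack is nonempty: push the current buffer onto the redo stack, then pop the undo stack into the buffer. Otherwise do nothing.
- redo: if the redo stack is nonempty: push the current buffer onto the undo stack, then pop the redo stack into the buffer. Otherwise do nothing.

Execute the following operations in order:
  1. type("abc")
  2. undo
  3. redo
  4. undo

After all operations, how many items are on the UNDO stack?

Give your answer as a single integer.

Answer: 0

Derivation:
After op 1 (type): buf='abc' undo_depth=1 redo_depth=0
After op 2 (undo): buf='(empty)' undo_depth=0 redo_depth=1
After op 3 (redo): buf='abc' undo_depth=1 redo_depth=0
After op 4 (undo): buf='(empty)' undo_depth=0 redo_depth=1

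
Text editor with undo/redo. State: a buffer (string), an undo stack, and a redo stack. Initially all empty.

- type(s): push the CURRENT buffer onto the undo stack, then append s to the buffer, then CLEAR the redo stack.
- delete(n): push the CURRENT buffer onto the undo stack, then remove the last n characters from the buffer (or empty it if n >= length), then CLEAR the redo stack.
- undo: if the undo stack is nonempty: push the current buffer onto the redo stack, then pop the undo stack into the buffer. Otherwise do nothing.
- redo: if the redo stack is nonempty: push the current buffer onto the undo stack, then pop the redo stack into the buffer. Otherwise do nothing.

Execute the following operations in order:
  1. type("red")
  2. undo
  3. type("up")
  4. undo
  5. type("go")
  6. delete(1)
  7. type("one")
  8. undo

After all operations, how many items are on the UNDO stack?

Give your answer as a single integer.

After op 1 (type): buf='red' undo_depth=1 redo_depth=0
After op 2 (undo): buf='(empty)' undo_depth=0 redo_depth=1
After op 3 (type): buf='up' undo_depth=1 redo_depth=0
After op 4 (undo): buf='(empty)' undo_depth=0 redo_depth=1
After op 5 (type): buf='go' undo_depth=1 redo_depth=0
After op 6 (delete): buf='g' undo_depth=2 redo_depth=0
After op 7 (type): buf='gone' undo_depth=3 redo_depth=0
After op 8 (undo): buf='g' undo_depth=2 redo_depth=1

Answer: 2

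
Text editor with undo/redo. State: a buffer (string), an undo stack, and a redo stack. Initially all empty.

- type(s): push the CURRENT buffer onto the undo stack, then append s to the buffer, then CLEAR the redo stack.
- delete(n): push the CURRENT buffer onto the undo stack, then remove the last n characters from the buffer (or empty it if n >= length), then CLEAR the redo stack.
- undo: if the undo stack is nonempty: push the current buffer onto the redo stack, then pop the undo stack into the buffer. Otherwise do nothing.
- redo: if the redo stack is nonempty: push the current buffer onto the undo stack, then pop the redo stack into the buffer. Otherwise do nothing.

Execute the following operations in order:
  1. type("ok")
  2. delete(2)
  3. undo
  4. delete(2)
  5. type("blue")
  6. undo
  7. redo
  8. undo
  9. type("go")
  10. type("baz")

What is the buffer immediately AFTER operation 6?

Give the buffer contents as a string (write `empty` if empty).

Answer: empty

Derivation:
After op 1 (type): buf='ok' undo_depth=1 redo_depth=0
After op 2 (delete): buf='(empty)' undo_depth=2 redo_depth=0
After op 3 (undo): buf='ok' undo_depth=1 redo_depth=1
After op 4 (delete): buf='(empty)' undo_depth=2 redo_depth=0
After op 5 (type): buf='blue' undo_depth=3 redo_depth=0
After op 6 (undo): buf='(empty)' undo_depth=2 redo_depth=1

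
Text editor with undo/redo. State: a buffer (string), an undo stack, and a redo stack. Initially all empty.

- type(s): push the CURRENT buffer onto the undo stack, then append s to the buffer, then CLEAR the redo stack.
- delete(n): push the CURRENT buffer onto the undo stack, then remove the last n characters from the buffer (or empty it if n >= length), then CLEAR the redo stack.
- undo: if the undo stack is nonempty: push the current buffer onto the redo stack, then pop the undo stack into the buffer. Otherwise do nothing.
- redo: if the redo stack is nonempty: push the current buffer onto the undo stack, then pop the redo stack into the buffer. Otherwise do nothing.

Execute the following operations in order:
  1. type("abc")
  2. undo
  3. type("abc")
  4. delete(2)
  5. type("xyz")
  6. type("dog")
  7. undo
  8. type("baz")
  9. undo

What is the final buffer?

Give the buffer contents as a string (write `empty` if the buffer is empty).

After op 1 (type): buf='abc' undo_depth=1 redo_depth=0
After op 2 (undo): buf='(empty)' undo_depth=0 redo_depth=1
After op 3 (type): buf='abc' undo_depth=1 redo_depth=0
After op 4 (delete): buf='a' undo_depth=2 redo_depth=0
After op 5 (type): buf='axyz' undo_depth=3 redo_depth=0
After op 6 (type): buf='axyzdog' undo_depth=4 redo_depth=0
After op 7 (undo): buf='axyz' undo_depth=3 redo_depth=1
After op 8 (type): buf='axyzbaz' undo_depth=4 redo_depth=0
After op 9 (undo): buf='axyz' undo_depth=3 redo_depth=1

Answer: axyz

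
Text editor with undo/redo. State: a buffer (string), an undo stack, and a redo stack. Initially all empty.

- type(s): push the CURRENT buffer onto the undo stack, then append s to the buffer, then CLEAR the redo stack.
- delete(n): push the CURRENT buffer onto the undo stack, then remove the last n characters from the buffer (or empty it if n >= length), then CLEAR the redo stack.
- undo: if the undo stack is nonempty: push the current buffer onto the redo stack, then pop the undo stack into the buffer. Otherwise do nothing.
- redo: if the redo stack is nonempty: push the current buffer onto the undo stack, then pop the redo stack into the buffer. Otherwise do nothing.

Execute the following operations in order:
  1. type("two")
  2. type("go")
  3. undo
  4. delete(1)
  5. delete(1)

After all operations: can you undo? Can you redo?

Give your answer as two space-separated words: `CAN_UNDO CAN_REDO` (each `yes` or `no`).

After op 1 (type): buf='two' undo_depth=1 redo_depth=0
After op 2 (type): buf='twogo' undo_depth=2 redo_depth=0
After op 3 (undo): buf='two' undo_depth=1 redo_depth=1
After op 4 (delete): buf='tw' undo_depth=2 redo_depth=0
After op 5 (delete): buf='t' undo_depth=3 redo_depth=0

Answer: yes no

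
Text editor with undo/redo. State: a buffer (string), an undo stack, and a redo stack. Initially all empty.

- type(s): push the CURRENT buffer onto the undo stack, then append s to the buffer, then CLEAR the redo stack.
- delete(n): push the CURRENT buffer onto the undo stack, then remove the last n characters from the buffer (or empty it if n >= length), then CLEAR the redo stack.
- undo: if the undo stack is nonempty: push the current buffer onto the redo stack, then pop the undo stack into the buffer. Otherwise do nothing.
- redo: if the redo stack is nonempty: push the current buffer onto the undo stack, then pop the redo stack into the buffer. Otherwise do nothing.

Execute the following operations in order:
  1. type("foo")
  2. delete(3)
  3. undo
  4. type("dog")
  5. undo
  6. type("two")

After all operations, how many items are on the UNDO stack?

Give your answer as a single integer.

Answer: 2

Derivation:
After op 1 (type): buf='foo' undo_depth=1 redo_depth=0
After op 2 (delete): buf='(empty)' undo_depth=2 redo_depth=0
After op 3 (undo): buf='foo' undo_depth=1 redo_depth=1
After op 4 (type): buf='foodog' undo_depth=2 redo_depth=0
After op 5 (undo): buf='foo' undo_depth=1 redo_depth=1
After op 6 (type): buf='footwo' undo_depth=2 redo_depth=0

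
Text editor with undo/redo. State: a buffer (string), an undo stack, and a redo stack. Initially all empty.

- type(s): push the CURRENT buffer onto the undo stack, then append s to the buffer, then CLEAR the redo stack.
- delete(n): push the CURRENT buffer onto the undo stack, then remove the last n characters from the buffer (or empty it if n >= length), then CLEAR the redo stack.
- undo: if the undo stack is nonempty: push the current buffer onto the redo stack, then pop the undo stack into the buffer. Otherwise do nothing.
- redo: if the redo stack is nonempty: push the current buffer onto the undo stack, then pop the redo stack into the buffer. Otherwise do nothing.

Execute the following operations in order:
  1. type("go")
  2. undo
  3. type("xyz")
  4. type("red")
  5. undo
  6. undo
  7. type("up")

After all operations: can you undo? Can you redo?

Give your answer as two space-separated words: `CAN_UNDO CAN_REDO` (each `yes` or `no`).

Answer: yes no

Derivation:
After op 1 (type): buf='go' undo_depth=1 redo_depth=0
After op 2 (undo): buf='(empty)' undo_depth=0 redo_depth=1
After op 3 (type): buf='xyz' undo_depth=1 redo_depth=0
After op 4 (type): buf='xyzred' undo_depth=2 redo_depth=0
After op 5 (undo): buf='xyz' undo_depth=1 redo_depth=1
After op 6 (undo): buf='(empty)' undo_depth=0 redo_depth=2
After op 7 (type): buf='up' undo_depth=1 redo_depth=0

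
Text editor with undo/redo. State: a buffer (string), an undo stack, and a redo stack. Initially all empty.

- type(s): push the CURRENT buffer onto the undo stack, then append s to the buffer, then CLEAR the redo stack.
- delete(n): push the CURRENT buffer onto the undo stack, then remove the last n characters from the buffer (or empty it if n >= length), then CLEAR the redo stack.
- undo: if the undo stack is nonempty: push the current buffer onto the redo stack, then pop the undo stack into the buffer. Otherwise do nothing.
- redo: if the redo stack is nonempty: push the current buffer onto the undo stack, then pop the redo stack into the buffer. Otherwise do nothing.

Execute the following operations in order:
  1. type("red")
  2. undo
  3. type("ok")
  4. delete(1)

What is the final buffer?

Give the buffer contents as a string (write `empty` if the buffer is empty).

After op 1 (type): buf='red' undo_depth=1 redo_depth=0
After op 2 (undo): buf='(empty)' undo_depth=0 redo_depth=1
After op 3 (type): buf='ok' undo_depth=1 redo_depth=0
After op 4 (delete): buf='o' undo_depth=2 redo_depth=0

Answer: o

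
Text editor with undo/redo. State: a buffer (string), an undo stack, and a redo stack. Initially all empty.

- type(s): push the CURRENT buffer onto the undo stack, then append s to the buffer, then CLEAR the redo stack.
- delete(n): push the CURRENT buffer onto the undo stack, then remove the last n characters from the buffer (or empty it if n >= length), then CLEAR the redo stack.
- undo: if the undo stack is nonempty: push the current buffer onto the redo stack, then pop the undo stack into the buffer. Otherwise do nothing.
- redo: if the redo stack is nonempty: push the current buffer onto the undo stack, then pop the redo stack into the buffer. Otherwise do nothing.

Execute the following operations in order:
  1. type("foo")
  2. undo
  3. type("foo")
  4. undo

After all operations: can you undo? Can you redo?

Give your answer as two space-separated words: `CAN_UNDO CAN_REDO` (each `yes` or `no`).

After op 1 (type): buf='foo' undo_depth=1 redo_depth=0
After op 2 (undo): buf='(empty)' undo_depth=0 redo_depth=1
After op 3 (type): buf='foo' undo_depth=1 redo_depth=0
After op 4 (undo): buf='(empty)' undo_depth=0 redo_depth=1

Answer: no yes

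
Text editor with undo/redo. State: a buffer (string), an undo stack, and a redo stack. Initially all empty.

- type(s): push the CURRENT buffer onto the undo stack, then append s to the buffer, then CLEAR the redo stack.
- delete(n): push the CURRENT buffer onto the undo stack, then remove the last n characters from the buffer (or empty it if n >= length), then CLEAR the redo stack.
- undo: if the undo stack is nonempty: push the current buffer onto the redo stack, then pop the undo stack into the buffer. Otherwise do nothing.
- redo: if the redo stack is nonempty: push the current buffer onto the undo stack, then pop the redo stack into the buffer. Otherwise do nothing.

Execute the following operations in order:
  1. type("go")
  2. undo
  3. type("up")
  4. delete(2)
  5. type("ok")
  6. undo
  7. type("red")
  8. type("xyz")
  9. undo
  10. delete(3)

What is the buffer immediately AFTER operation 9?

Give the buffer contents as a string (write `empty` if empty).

After op 1 (type): buf='go' undo_depth=1 redo_depth=0
After op 2 (undo): buf='(empty)' undo_depth=0 redo_depth=1
After op 3 (type): buf='up' undo_depth=1 redo_depth=0
After op 4 (delete): buf='(empty)' undo_depth=2 redo_depth=0
After op 5 (type): buf='ok' undo_depth=3 redo_depth=0
After op 6 (undo): buf='(empty)' undo_depth=2 redo_depth=1
After op 7 (type): buf='red' undo_depth=3 redo_depth=0
After op 8 (type): buf='redxyz' undo_depth=4 redo_depth=0
After op 9 (undo): buf='red' undo_depth=3 redo_depth=1

Answer: red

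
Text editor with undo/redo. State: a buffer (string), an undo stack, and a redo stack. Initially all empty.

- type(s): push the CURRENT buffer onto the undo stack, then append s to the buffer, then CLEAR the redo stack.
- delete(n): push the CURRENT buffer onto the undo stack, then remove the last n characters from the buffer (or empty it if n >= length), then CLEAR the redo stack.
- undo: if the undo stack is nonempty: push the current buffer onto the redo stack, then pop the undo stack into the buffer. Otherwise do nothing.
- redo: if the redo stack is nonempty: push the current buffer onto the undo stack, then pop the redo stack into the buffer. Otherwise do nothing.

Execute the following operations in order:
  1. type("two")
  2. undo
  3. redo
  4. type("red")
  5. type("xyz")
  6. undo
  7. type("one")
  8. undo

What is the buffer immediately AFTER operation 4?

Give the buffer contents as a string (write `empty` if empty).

Answer: twored

Derivation:
After op 1 (type): buf='two' undo_depth=1 redo_depth=0
After op 2 (undo): buf='(empty)' undo_depth=0 redo_depth=1
After op 3 (redo): buf='two' undo_depth=1 redo_depth=0
After op 4 (type): buf='twored' undo_depth=2 redo_depth=0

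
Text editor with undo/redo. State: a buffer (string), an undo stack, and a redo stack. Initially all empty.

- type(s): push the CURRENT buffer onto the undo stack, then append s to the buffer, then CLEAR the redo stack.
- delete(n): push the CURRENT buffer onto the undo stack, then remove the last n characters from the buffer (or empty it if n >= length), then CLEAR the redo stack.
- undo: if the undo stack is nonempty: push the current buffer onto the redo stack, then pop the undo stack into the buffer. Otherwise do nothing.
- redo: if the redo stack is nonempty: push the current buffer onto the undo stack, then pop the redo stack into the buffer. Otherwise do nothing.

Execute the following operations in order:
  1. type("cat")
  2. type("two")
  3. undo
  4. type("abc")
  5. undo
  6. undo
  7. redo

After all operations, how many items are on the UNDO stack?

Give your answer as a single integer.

After op 1 (type): buf='cat' undo_depth=1 redo_depth=0
After op 2 (type): buf='cattwo' undo_depth=2 redo_depth=0
After op 3 (undo): buf='cat' undo_depth=1 redo_depth=1
After op 4 (type): buf='catabc' undo_depth=2 redo_depth=0
After op 5 (undo): buf='cat' undo_depth=1 redo_depth=1
After op 6 (undo): buf='(empty)' undo_depth=0 redo_depth=2
After op 7 (redo): buf='cat' undo_depth=1 redo_depth=1

Answer: 1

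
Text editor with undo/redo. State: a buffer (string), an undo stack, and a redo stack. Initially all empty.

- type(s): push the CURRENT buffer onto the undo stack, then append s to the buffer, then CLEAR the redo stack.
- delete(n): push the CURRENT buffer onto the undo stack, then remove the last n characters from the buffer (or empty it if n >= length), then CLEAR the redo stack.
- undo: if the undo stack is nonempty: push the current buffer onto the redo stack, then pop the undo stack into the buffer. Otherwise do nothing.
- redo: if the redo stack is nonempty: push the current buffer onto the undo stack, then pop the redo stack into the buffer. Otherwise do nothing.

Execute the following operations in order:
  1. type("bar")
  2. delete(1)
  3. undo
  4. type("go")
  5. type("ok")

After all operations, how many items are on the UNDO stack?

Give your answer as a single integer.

After op 1 (type): buf='bar' undo_depth=1 redo_depth=0
After op 2 (delete): buf='ba' undo_depth=2 redo_depth=0
After op 3 (undo): buf='bar' undo_depth=1 redo_depth=1
After op 4 (type): buf='bargo' undo_depth=2 redo_depth=0
After op 5 (type): buf='bargook' undo_depth=3 redo_depth=0

Answer: 3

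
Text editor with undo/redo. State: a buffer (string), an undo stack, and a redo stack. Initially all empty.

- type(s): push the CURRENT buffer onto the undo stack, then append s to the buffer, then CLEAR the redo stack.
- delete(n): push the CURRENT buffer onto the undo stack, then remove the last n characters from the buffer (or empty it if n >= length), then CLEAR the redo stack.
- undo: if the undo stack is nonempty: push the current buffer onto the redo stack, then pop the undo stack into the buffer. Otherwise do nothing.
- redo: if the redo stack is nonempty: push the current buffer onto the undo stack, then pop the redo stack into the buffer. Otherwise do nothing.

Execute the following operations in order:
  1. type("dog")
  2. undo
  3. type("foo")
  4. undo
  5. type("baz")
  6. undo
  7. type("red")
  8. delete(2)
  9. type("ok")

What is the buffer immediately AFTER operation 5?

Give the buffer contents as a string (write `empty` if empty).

After op 1 (type): buf='dog' undo_depth=1 redo_depth=0
After op 2 (undo): buf='(empty)' undo_depth=0 redo_depth=1
After op 3 (type): buf='foo' undo_depth=1 redo_depth=0
After op 4 (undo): buf='(empty)' undo_depth=0 redo_depth=1
After op 5 (type): buf='baz' undo_depth=1 redo_depth=0

Answer: baz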